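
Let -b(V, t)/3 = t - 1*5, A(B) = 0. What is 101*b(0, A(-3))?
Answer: 1515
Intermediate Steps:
b(V, t) = 15 - 3*t (b(V, t) = -3*(t - 1*5) = -3*(t - 5) = -3*(-5 + t) = 15 - 3*t)
101*b(0, A(-3)) = 101*(15 - 3*0) = 101*(15 + 0) = 101*15 = 1515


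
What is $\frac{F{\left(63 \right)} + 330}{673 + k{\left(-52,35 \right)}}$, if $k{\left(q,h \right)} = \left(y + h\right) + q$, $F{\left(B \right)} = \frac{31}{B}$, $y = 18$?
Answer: $\frac{20821}{42462} \approx 0.49034$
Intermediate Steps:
$k{\left(q,h \right)} = 18 + h + q$ ($k{\left(q,h \right)} = \left(18 + h\right) + q = 18 + h + q$)
$\frac{F{\left(63 \right)} + 330}{673 + k{\left(-52,35 \right)}} = \frac{\frac{31}{63} + 330}{673 + \left(18 + 35 - 52\right)} = \frac{31 \cdot \frac{1}{63} + 330}{673 + 1} = \frac{\frac{31}{63} + 330}{674} = \frac{20821}{63} \cdot \frac{1}{674} = \frac{20821}{42462}$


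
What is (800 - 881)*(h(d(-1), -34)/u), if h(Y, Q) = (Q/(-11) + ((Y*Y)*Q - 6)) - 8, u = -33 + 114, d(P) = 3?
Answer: 3486/11 ≈ 316.91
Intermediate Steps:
u = 81
h(Y, Q) = -14 - Q/11 + Q*Y² (h(Y, Q) = (Q*(-1/11) + (Y²*Q - 6)) - 8 = (-Q/11 + (Q*Y² - 6)) - 8 = (-Q/11 + (-6 + Q*Y²)) - 8 = (-6 - Q/11 + Q*Y²) - 8 = -14 - Q/11 + Q*Y²)
(800 - 881)*(h(d(-1), -34)/u) = (800 - 881)*((-14 - 1/11*(-34) - 34*3²)/81) = -81*(-14 + 34/11 - 34*9)/81 = -81*(-14 + 34/11 - 306)/81 = -(-282366)/(11*81) = -81*(-1162/297) = 3486/11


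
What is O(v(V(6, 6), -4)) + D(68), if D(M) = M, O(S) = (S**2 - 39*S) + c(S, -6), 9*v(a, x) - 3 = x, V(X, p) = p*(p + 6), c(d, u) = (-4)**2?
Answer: 7156/81 ≈ 88.346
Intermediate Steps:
c(d, u) = 16
V(X, p) = p*(6 + p)
v(a, x) = 1/3 + x/9
O(S) = 16 + S**2 - 39*S (O(S) = (S**2 - 39*S) + 16 = 16 + S**2 - 39*S)
O(v(V(6, 6), -4)) + D(68) = (16 + (1/3 + (1/9)*(-4))**2 - 39*(1/3 + (1/9)*(-4))) + 68 = (16 + (1/3 - 4/9)**2 - 39*(1/3 - 4/9)) + 68 = (16 + (-1/9)**2 - 39*(-1/9)) + 68 = (16 + 1/81 + 13/3) + 68 = 1648/81 + 68 = 7156/81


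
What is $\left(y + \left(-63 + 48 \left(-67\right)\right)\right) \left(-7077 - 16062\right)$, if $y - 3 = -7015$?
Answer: $238123449$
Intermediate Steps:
$y = -7012$ ($y = 3 - 7015 = -7012$)
$\left(y + \left(-63 + 48 \left(-67\right)\right)\right) \left(-7077 - 16062\right) = \left(-7012 + \left(-63 + 48 \left(-67\right)\right)\right) \left(-7077 - 16062\right) = \left(-7012 - 3279\right) \left(-23139\right) = \left(-10291\right) \left(-23139\right) = 238123449$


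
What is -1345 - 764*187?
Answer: -144213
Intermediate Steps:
-1345 - 764*187 = -1345 - 142868 = -144213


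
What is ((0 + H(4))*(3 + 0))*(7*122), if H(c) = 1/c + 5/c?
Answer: 3843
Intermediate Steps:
H(c) = 6/c (H(c) = 1/c + 5/c = 6/c)
((0 + H(4))*(3 + 0))*(7*122) = ((0 + 6/4)*(3 + 0))*(7*122) = ((0 + 6*(1/4))*3)*854 = ((0 + 3/2)*3)*854 = ((3/2)*3)*854 = (9/2)*854 = 3843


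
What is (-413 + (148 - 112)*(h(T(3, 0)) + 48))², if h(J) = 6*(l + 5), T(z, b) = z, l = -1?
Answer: 4748041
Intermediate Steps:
h(J) = 24 (h(J) = 6*(-1 + 5) = 6*4 = 24)
(-413 + (148 - 112)*(h(T(3, 0)) + 48))² = (-413 + (148 - 112)*(24 + 48))² = (-413 + 36*72)² = (-413 + 2592)² = 2179² = 4748041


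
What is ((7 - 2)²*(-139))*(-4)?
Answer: 13900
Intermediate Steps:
((7 - 2)²*(-139))*(-4) = (5²*(-139))*(-4) = (25*(-139))*(-4) = -3475*(-4) = 13900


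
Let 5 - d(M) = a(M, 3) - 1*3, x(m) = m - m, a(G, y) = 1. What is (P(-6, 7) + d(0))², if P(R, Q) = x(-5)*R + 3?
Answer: 100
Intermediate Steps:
x(m) = 0
d(M) = 7 (d(M) = 5 - (1 - 1*3) = 5 - (1 - 3) = 5 - 1*(-2) = 5 + 2 = 7)
P(R, Q) = 3 (P(R, Q) = 0*R + 3 = 0 + 3 = 3)
(P(-6, 7) + d(0))² = (3 + 7)² = 10² = 100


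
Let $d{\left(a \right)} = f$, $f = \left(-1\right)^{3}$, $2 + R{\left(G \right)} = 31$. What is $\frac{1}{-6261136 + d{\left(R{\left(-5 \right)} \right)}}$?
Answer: $- \frac{1}{6261137} \approx -1.5972 \cdot 10^{-7}$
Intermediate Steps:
$R{\left(G \right)} = 29$ ($R{\left(G \right)} = -2 + 31 = 29$)
$f = -1$
$d{\left(a \right)} = -1$
$\frac{1}{-6261136 + d{\left(R{\left(-5 \right)} \right)}} = \frac{1}{-6261136 - 1} = \frac{1}{-6261137} = - \frac{1}{6261137}$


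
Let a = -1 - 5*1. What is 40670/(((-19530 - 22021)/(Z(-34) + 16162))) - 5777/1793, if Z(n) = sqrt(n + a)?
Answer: -1178794252347/74500943 - 81340*I*sqrt(10)/41551 ≈ -15823.0 - 6.1905*I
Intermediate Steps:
a = -6 (a = -1 - 5 = -6)
Z(n) = sqrt(-6 + n) (Z(n) = sqrt(n - 6) = sqrt(-6 + n))
40670/(((-19530 - 22021)/(Z(-34) + 16162))) - 5777/1793 = 40670/(((-19530 - 22021)/(sqrt(-6 - 34) + 16162))) - 5777/1793 = 40670/((-41551/(sqrt(-40) + 16162))) - 5777*1/1793 = 40670/((-41551/(2*I*sqrt(10) + 16162))) - 5777/1793 = 40670/((-41551/(16162 + 2*I*sqrt(10)))) - 5777/1793 = 40670*(-16162/41551 - 2*I*sqrt(10)/41551) - 5777/1793 = (-657308540/41551 - 81340*I*sqrt(10)/41551) - 5777/1793 = -1178794252347/74500943 - 81340*I*sqrt(10)/41551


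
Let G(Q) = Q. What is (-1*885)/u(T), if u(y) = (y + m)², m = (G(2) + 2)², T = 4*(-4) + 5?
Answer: -177/5 ≈ -35.400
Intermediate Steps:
T = -11 (T = -16 + 5 = -11)
m = 16 (m = (2 + 2)² = 4² = 16)
u(y) = (16 + y)² (u(y) = (y + 16)² = (16 + y)²)
(-1*885)/u(T) = (-1*885)/((16 - 11)²) = -885/(5²) = -885/25 = -885*1/25 = -177/5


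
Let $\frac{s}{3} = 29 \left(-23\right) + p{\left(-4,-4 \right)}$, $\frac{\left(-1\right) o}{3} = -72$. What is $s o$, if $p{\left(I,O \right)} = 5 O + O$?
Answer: $-447768$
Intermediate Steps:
$p{\left(I,O \right)} = 6 O$
$o = 216$ ($o = \left(-3\right) \left(-72\right) = 216$)
$s = -2073$ ($s = 3 \left(29 \left(-23\right) + 6 \left(-4\right)\right) = 3 \left(-667 - 24\right) = 3 \left(-691\right) = -2073$)
$s o = \left(-2073\right) 216 = -447768$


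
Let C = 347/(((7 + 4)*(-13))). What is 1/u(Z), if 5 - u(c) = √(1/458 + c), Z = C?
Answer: 327470/1796133 + I*√10399333802/1796133 ≈ 0.18232 + 0.056776*I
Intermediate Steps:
C = -347/143 (C = 347/((11*(-13))) = 347/(-143) = 347*(-1/143) = -347/143 ≈ -2.4266)
Z = -347/143 ≈ -2.4266
u(c) = 5 - √(1/458 + c)
1/u(Z) = 1/(5 - √(458 + 209764*(-347/143))/458) = 1/(5 - √(458 - 72788108/143)/458) = 1/(5 - I*√10399333802/65494)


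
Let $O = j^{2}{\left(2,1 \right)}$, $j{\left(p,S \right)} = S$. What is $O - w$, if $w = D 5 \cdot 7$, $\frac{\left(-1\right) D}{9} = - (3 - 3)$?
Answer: $1$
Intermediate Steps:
$D = 0$ ($D = - 9 \left(- (3 - 3)\right) = - 9 \left(\left(-1\right) 0\right) = \left(-9\right) 0 = 0$)
$O = 1$ ($O = 1^{2} = 1$)
$w = 0$ ($w = 0 \cdot 5 \cdot 7 = 0 \cdot 7 = 0$)
$O - w = 1 - 0 = 1 + 0 = 1$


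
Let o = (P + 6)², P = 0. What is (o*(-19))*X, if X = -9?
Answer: 6156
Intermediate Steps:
o = 36 (o = (0 + 6)² = 6² = 36)
(o*(-19))*X = (36*(-19))*(-9) = -684*(-9) = 6156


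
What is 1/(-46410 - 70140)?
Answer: -1/116550 ≈ -8.5800e-6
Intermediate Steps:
1/(-46410 - 70140) = 1/(-116550) = -1/116550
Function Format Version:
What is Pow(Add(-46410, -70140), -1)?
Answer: Rational(-1, 116550) ≈ -8.5800e-6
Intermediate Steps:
Pow(Add(-46410, -70140), -1) = Pow(-116550, -1) = Rational(-1, 116550)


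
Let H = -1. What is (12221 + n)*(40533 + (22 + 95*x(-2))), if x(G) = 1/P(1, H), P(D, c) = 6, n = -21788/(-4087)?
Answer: 12163707476375/24522 ≈ 4.9603e+8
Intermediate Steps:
n = 21788/4087 (n = -21788*(-1/4087) = 21788/4087 ≈ 5.3310)
x(G) = 1/6
(12221 + n)*(40533 + (22 + 95*x(-2))) = (12221 + 21788/4087)*(40533 + (22 + 95*(1/6))) = 49969015*(40533 + (22 + 95/6))/4087 = 49969015*(40533 + 227/6)/4087 = (49969015/4087)*(243425/6) = 12163707476375/24522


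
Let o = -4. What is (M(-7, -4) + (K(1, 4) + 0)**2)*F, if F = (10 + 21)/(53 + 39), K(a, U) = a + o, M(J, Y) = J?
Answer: 31/46 ≈ 0.67391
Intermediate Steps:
K(a, U) = -4 + a (K(a, U) = a - 4 = -4 + a)
F = 31/92 ≈ 0.33696
(M(-7, -4) + (K(1, 4) + 0)**2)*F = (-7 + ((-4 + 1) + 0)**2)*(31/92) = (-7 + (-3 + 0)**2)*(31/92) = (-7 + (-3)**2)*(31/92) = (-7 + 9)*(31/92) = 2*(31/92) = 31/46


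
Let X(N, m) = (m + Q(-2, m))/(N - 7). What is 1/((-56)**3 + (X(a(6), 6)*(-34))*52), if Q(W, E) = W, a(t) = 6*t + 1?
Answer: -15/2637776 ≈ -5.6866e-6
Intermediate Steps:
a(t) = 1 + 6*t
X(N, m) = (-2 + m)/(-7 + N) (X(N, m) = (m - 2)/(N - 7) = (-2 + m)/(-7 + N))
1/((-56)**3 + (X(a(6), 6)*(-34))*52) = 1/((-56)**3 + (((-2 + 6)/(-7 + (1 + 6*6)))*(-34))*52) = 1/(-175616 + ((4/(-7 + (1 + 36)))*(-34))*52) = 1/(-175616 + ((4/(-7 + 37))*(-34))*52) = 1/(-175616 + ((4/30)*(-34))*52) = 1/(-175616 + (((1/30)*4)*(-34))*52) = 1/(-175616 + ((2/15)*(-34))*52) = 1/(-175616 - 68/15*52) = 1/(-175616 - 3536/15) = 1/(-2637776/15) = -15/2637776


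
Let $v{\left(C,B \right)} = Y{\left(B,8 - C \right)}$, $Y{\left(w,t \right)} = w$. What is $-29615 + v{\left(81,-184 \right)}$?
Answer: $-29799$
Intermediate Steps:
$v{\left(C,B \right)} = B$
$-29615 + v{\left(81,-184 \right)} = -29615 - 184 = -29799$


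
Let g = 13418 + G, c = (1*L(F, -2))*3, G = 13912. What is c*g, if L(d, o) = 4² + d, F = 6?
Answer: 1803780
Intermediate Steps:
L(d, o) = 16 + d
c = 66 (c = (1*(16 + 6))*3 = (1*22)*3 = 22*3 = 66)
g = 27330 (g = 13418 + 13912 = 27330)
c*g = 66*27330 = 1803780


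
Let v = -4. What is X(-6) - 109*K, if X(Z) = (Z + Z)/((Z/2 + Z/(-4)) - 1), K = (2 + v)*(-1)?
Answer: -1066/5 ≈ -213.20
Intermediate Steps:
K = 2 (K = (2 - 4)*(-1) = -2*(-1) = 2)
X(Z) = 2*Z/(-1 + Z/4) (X(Z) = (2*Z)/((Z*(½) + Z*(-¼)) - 1) = (2*Z)/((Z/2 - Z/4) - 1) = (2*Z)/(Z/4 - 1) = (2*Z)/(-1 + Z/4) = 2*Z/(-1 + Z/4))
X(-6) - 109*K = 8*(-6)/(-4 - 6) - 109*2 = 8*(-6)/(-10) - 218 = 8*(-6)*(-⅒) - 218 = 24/5 - 218 = -1066/5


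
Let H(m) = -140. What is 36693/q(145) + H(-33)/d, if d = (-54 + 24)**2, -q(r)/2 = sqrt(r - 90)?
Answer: -7/45 - 36693*sqrt(55)/110 ≈ -2474.0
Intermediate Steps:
q(r) = -2*sqrt(-90 + r) (q(r) = -2*sqrt(r - 90) = -2*sqrt(-90 + r))
d = 900 (d = (-30)**2 = 900)
36693/q(145) + H(-33)/d = 36693/((-2*sqrt(-90 + 145))) - 140/900 = 36693/((-2*sqrt(55))) - 140*1/900 = 36693*(-sqrt(55)/110) - 7/45 = -36693*sqrt(55)/110 - 7/45 = -7/45 - 36693*sqrt(55)/110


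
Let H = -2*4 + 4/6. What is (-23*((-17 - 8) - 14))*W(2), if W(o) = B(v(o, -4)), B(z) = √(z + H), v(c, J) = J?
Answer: 299*I*√102 ≈ 3019.8*I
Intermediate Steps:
H = -22/3 (H = -8 + 4*(⅙) = -8 + ⅔ = -22/3 ≈ -7.3333)
B(z) = √(-22/3 + z) (B(z) = √(z - 22/3) = √(-22/3 + z))
W(o) = I*√102/3 (W(o) = √(-66 + 9*(-4))/3 = √(-66 - 36)/3 = √(-102)/3 = (I*√102)/3 = I*√102/3)
(-23*((-17 - 8) - 14))*W(2) = (-23*((-17 - 8) - 14))*(I*√102/3) = (-23*(-25 - 14))*(I*√102/3) = (-23*(-39))*(I*√102/3) = 897*(I*√102/3) = 299*I*√102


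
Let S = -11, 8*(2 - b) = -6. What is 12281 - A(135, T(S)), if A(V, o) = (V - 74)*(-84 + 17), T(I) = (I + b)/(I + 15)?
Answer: 16368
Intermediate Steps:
b = 11/4 (b = 2 - ⅛*(-6) = 2 + ¾ = 11/4 ≈ 2.7500)
T(I) = (11/4 + I)/(15 + I) (T(I) = (I + 11/4)/(I + 15) = (11/4 + I)/(15 + I))
A(V, o) = 4958 - 67*V (A(V, o) = (-74 + V)*(-67) = 4958 - 67*V)
12281 - A(135, T(S)) = 12281 - (4958 - 67*135) = 12281 - (4958 - 9045) = 12281 - 1*(-4087) = 12281 + 4087 = 16368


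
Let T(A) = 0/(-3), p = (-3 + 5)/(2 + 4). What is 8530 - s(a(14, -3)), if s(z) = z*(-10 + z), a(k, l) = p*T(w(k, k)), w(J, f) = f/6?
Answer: 8530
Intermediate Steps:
p = ⅓ (p = 2/6 = 2*(⅙) = ⅓ ≈ 0.33333)
w(J, f) = f/6 (w(J, f) = f*(⅙) = f/6)
T(A) = 0 (T(A) = 0*(-⅓) = 0)
a(k, l) = 0 (a(k, l) = (⅓)*0 = 0)
8530 - s(a(14, -3)) = 8530 - 0*(-10 + 0) = 8530 - 0*(-10) = 8530 - 1*0 = 8530 + 0 = 8530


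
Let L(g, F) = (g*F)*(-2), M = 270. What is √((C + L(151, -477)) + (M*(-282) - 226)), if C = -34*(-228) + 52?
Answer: 18*√233 ≈ 274.76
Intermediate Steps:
C = 7804 (C = 7752 + 52 = 7804)
L(g, F) = -2*F*g (L(g, F) = (F*g)*(-2) = -2*F*g)
√((C + L(151, -477)) + (M*(-282) - 226)) = √((7804 - 2*(-477)*151) + (270*(-282) - 226)) = √((7804 + 144054) + (-76140 - 226)) = √(151858 - 76366) = √75492 = 18*√233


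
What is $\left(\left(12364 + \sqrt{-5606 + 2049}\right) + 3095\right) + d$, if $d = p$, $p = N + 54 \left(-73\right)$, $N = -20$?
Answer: $11497 + i \sqrt{3557} \approx 11497.0 + 59.641 i$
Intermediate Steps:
$p = -3962$ ($p = -20 + 54 \left(-73\right) = -20 - 3942 = -3962$)
$d = -3962$
$\left(\left(12364 + \sqrt{-5606 + 2049}\right) + 3095\right) + d = \left(\left(12364 + \sqrt{-5606 + 2049}\right) + 3095\right) - 3962 = \left(\left(12364 + \sqrt{-3557}\right) + 3095\right) - 3962 = \left(\left(12364 + i \sqrt{3557}\right) + 3095\right) - 3962 = \left(15459 + i \sqrt{3557}\right) - 3962 = 11497 + i \sqrt{3557}$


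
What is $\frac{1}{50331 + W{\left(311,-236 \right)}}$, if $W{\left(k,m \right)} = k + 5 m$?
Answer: $\frac{1}{49462} \approx 2.0218 \cdot 10^{-5}$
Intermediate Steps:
$\frac{1}{50331 + W{\left(311,-236 \right)}} = \frac{1}{50331 + \left(311 + 5 \left(-236\right)\right)} = \frac{1}{50331 + \left(311 - 1180\right)} = \frac{1}{50331 - 869} = \frac{1}{49462}$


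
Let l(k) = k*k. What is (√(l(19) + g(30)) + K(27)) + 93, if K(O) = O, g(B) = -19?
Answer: 120 + 3*√38 ≈ 138.49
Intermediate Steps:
l(k) = k²
(√(l(19) + g(30)) + K(27)) + 93 = (√(19² - 19) + 27) + 93 = (√(361 - 19) + 27) + 93 = (√342 + 27) + 93 = (3*√38 + 27) + 93 = (27 + 3*√38) + 93 = 120 + 3*√38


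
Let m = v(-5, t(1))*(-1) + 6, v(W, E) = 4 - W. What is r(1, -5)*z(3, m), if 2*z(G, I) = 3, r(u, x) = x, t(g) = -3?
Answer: -15/2 ≈ -7.5000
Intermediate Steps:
m = -3 (m = (4 - 1*(-5))*(-1) + 6 = (4 + 5)*(-1) + 6 = 9*(-1) + 6 = -9 + 6 = -3)
z(G, I) = 3/2 (z(G, I) = (1/2)*3 = 3/2)
r(1, -5)*z(3, m) = -5*3/2 = -15/2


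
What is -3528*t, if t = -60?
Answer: 211680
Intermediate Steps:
-3528*t = -3528*(-60) = 211680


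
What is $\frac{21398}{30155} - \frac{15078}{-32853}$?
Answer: $\frac{385888528}{330227405} \approx 1.1686$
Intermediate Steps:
$\frac{21398}{30155} - \frac{15078}{-32853} = 21398 \cdot \frac{1}{30155} - - \frac{5026}{10951} = \frac{21398}{30155} + \frac{5026}{10951} = \frac{385888528}{330227405}$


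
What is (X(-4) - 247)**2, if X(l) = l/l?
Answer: 60516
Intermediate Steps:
X(l) = 1
(X(-4) - 247)**2 = (1 - 247)**2 = (-246)**2 = 60516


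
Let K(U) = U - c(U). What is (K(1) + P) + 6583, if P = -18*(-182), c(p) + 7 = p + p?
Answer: 9865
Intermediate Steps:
c(p) = -7 + 2*p (c(p) = -7 + (p + p) = -7 + 2*p)
P = 3276
K(U) = 7 - U (K(U) = U - (-7 + 2*U) = U + (7 - 2*U) = 7 - U)
(K(1) + P) + 6583 = ((7 - 1*1) + 3276) + 6583 = ((7 - 1) + 3276) + 6583 = (6 + 3276) + 6583 = 3282 + 6583 = 9865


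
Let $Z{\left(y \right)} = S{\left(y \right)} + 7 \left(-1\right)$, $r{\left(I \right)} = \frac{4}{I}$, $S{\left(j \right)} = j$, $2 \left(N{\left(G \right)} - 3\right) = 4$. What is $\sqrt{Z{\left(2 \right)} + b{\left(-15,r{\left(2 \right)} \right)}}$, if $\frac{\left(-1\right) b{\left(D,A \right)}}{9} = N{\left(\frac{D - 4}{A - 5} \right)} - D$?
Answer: $i \sqrt{185} \approx 13.601 i$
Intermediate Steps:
$N{\left(G \right)} = 5$ ($N{\left(G \right)} = 3 + \frac{1}{2} \cdot 4 = 3 + 2 = 5$)
$b{\left(D,A \right)} = -45 + 9 D$ ($b{\left(D,A \right)} = - 9 \left(5 - D\right) = -45 + 9 D$)
$Z{\left(y \right)} = -7 + y$ ($Z{\left(y \right)} = y + 7 \left(-1\right) = y - 7 = -7 + y$)
$\sqrt{Z{\left(2 \right)} + b{\left(-15,r{\left(2 \right)} \right)}} = \sqrt{\left(-7 + 2\right) + \left(-45 + 9 \left(-15\right)\right)} = \sqrt{-5 - 180} = \sqrt{-185} = i \sqrt{185}$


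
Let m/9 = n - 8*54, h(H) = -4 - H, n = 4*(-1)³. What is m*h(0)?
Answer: 15696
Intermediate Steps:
n = -4 (n = 4*(-1) = -4)
m = -3924 (m = 9*(-4 - 8*54) = 9*(-4 - 1*432) = 9*(-4 - 432) = 9*(-436) = -3924)
m*h(0) = -3924*(-4 - 1*0) = -3924*(-4 + 0) = -3924*(-4) = 15696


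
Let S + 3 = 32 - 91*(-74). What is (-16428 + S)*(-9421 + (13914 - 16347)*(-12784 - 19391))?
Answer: -756502301410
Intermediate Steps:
S = 6763 (S = -3 + (32 - 91*(-74)) = -3 + (32 + 6734) = -3 + 6766 = 6763)
(-16428 + S)*(-9421 + (13914 - 16347)*(-12784 - 19391)) = (-16428 + 6763)*(-9421 + (13914 - 16347)*(-12784 - 19391)) = -9665*(-9421 - 2433*(-32175)) = -9665*(-9421 + 78281775) = -9665*78272354 = -756502301410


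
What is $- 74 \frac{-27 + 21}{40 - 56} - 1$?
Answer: $- \frac{115}{4} \approx -28.75$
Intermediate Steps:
$- 74 \frac{-27 + 21}{40 - 56} - 1 = - 74 \left(- \frac{6}{-16}\right) - 1 = - 74 \left(\left(-6\right) \left(- \frac{1}{16}\right)\right) - 1 = \left(-74\right) \frac{3}{8} - 1 = - \frac{111}{4} - 1 = - \frac{115}{4}$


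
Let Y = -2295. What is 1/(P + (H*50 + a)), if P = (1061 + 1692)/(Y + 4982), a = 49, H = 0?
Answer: 2687/134416 ≈ 0.019990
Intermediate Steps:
P = 2753/2687 (P = (1061 + 1692)/(-2295 + 4982) = 2753/2687 ≈ 1.0246)
1/(P + (H*50 + a)) = 1/(2753/2687 + (0*50 + 49)) = 1/(2753/2687 + (0 + 49)) = 1/(2753/2687 + 49) = 1/(134416/2687) = 2687/134416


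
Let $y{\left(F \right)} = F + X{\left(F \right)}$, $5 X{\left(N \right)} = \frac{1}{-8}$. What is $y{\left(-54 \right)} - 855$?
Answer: $- \frac{36361}{40} \approx -909.03$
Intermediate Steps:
$X{\left(N \right)} = - \frac{1}{40}$ ($X{\left(N \right)} = \frac{1}{5 \left(-8\right)} = \frac{1}{5} \left(- \frac{1}{8}\right) = - \frac{1}{40}$)
$y{\left(F \right)} = - \frac{1}{40} + F$ ($y{\left(F \right)} = F - \frac{1}{40} = - \frac{1}{40} + F$)
$y{\left(-54 \right)} - 855 = \left(- \frac{1}{40} - 54\right) - 855 = - \frac{2161}{40} - 855 = - \frac{36361}{40}$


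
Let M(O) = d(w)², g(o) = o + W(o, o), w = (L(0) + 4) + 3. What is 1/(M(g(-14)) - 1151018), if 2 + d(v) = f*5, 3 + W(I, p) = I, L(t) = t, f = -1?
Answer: -1/1150969 ≈ -8.6883e-7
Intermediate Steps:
W(I, p) = -3 + I
w = 7 (w = (0 + 4) + 3 = 4 + 3 = 7)
g(o) = -3 + 2*o (g(o) = o + (-3 + o) = -3 + 2*o)
d(v) = -7 (d(v) = -2 - 1*5 = -2 - 5 = -7)
M(O) = 49 (M(O) = (-7)² = 49)
1/(M(g(-14)) - 1151018) = 1/(49 - 1151018) = 1/(-1150969) = -1/1150969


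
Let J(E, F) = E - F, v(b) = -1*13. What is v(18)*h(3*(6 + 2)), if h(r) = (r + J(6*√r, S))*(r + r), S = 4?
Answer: -12480 - 7488*√6 ≈ -30822.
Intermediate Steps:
v(b) = -13
h(r) = 2*r*(-4 + r + 6*√r) (h(r) = (r + (6*√r - 1*4))*(r + r) = (r + (6*√r - 4))*(2*r) = (r + (-4 + 6*√r))*(2*r) = (-4 + r + 6*√r)*(2*r) = 2*r*(-4 + r + 6*√r))
v(18)*h(3*(6 + 2)) = -26*3*(6 + 2)*(-4 + 3*(6 + 2) + 6*√(3*(6 + 2))) = -26*3*8*(-4 + 3*8 + 6*√(3*8)) = -26*24*(-4 + 24 + 6*√24) = -26*24*(-4 + 24 + 6*(2*√6)) = -26*24*(-4 + 24 + 12*√6) = -26*24*(20 + 12*√6) = -13*(960 + 576*√6) = -12480 - 7488*√6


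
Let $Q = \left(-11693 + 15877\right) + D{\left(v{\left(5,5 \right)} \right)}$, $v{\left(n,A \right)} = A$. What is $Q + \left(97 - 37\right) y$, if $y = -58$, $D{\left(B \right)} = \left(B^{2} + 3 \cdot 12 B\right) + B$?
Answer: $914$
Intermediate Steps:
$D{\left(B \right)} = B^{2} + 37 B$ ($D{\left(B \right)} = \left(B^{2} + 36 B\right) + B = B^{2} + 37 B$)
$Q = 4394$ ($Q = \left(-11693 + 15877\right) + 5 \left(37 + 5\right) = 4184 + 5 \cdot 42 = 4184 + 210 = 4394$)
$Q + \left(97 - 37\right) y = 4394 + \left(97 - 37\right) \left(-58\right) = 4394 + 60 \left(-58\right) = 4394 - 3480 = 914$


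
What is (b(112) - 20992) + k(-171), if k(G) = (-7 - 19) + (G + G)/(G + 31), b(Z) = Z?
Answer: -1463249/70 ≈ -20904.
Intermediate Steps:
k(G) = -26 + 2*G/(31 + G) (k(G) = -26 + (2*G)/(31 + G) = -26 + 2*G/(31 + G))
(b(112) - 20992) + k(-171) = (112 - 20992) + 2*(-403 - 12*(-171))/(31 - 171) = -20880 + 2*(-403 + 2052)/(-140) = -20880 + 2*(-1/140)*1649 = -20880 - 1649/70 = -1463249/70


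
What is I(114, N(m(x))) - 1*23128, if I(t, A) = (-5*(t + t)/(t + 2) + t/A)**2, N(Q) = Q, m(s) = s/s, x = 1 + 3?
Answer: -10324207/841 ≈ -12276.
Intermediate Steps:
x = 4
m(s) = 1
I(t, A) = (t/A - 10*t/(2 + t))**2 (I(t, A) = (-5*2*t/(2 + t) + t/A)**2 = (-10*t/(2 + t) + t/A)**2 = (t/A - 10*t/(2 + t))**2)
I(114, N(m(x))) - 1*23128 = 114**2*(2 + 114 - 10*1)**2/(1**2*(2 + 114)**2) - 1*23128 = 1*12996*(2 + 114 - 10)**2/116**2 - 23128 = 1*12996*(1/13456)*106**2 - 23128 = 1*12996*(1/13456)*11236 - 23128 = 9126441/841 - 23128 = -10324207/841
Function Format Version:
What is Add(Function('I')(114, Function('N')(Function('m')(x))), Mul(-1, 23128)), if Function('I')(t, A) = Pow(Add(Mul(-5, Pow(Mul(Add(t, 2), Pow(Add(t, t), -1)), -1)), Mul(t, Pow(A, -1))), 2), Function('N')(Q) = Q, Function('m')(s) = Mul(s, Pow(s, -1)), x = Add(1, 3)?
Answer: Rational(-10324207, 841) ≈ -12276.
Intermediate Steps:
x = 4
Function('m')(s) = 1
Function('I')(t, A) = Pow(Add(Mul(t, Pow(A, -1)), Mul(-10, t, Pow(Add(2, t), -1))), 2) (Function('I')(t, A) = Pow(Add(Mul(-5, Pow(Mul(Add(2, t), Pow(Mul(2, t), -1)), -1)), Mul(t, Pow(A, -1))), 2) = Pow(Add(Mul(-5, Pow(Mul(Add(2, t), Mul(Rational(1, 2), Pow(t, -1))), -1)), Mul(t, Pow(A, -1))), 2) = Pow(Add(Mul(-5, Pow(Mul(Rational(1, 2), Pow(t, -1), Add(2, t)), -1)), Mul(t, Pow(A, -1))), 2) = Pow(Add(Mul(-5, Mul(2, t, Pow(Add(2, t), -1))), Mul(t, Pow(A, -1))), 2) = Pow(Add(Mul(-10, t, Pow(Add(2, t), -1)), Mul(t, Pow(A, -1))), 2) = Pow(Add(Mul(t, Pow(A, -1)), Mul(-10, t, Pow(Add(2, t), -1))), 2))
Add(Function('I')(114, Function('N')(Function('m')(x))), Mul(-1, 23128)) = Add(Mul(Pow(1, -2), Pow(114, 2), Pow(Add(2, 114), -2), Pow(Add(2, 114, Mul(-10, 1)), 2)), Mul(-1, 23128)) = Add(Mul(1, 12996, Pow(116, -2), Pow(Add(2, 114, -10), 2)), -23128) = Add(Mul(1, 12996, Rational(1, 13456), Pow(106, 2)), -23128) = Add(Mul(1, 12996, Rational(1, 13456), 11236), -23128) = Add(Rational(9126441, 841), -23128) = Rational(-10324207, 841)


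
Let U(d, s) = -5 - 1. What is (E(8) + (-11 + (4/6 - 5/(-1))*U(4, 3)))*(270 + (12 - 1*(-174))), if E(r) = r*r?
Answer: 8664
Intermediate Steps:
U(d, s) = -6
E(r) = r²
(E(8) + (-11 + (4/6 - 5/(-1))*U(4, 3)))*(270 + (12 - 1*(-174))) = (8² + (-11 + (4/6 - 5/(-1))*(-6)))*(270 + (12 - 1*(-174))) = (64 + (-11 + (4*(⅙) - 5*(-1))*(-6)))*(270 + (12 + 174)) = (64 + (-11 + (⅔ + 5)*(-6)))*(270 + 186) = (64 + (-11 + (17/3)*(-6)))*456 = (64 + (-11 - 34))*456 = (64 - 45)*456 = 19*456 = 8664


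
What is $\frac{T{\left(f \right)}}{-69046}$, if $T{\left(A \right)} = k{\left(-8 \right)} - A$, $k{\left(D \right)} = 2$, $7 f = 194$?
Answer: $\frac{90}{241661} \approx 0.00037242$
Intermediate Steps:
$f = \frac{194}{7}$ ($f = \frac{1}{7} \cdot 194 = \frac{194}{7} \approx 27.714$)
$T{\left(A \right)} = 2 - A$
$\frac{T{\left(f \right)}}{-69046} = \frac{2 - \frac{194}{7}}{-69046} = \left(2 - \frac{194}{7}\right) \left(- \frac{1}{69046}\right) = \left(- \frac{180}{7}\right) \left(- \frac{1}{69046}\right) = \frac{90}{241661}$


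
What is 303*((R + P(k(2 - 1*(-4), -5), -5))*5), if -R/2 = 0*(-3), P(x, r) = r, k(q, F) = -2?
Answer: -7575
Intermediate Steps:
R = 0 (R = -0*(-3) = -2*0 = 0)
303*((R + P(k(2 - 1*(-4), -5), -5))*5) = 303*((0 - 5)*5) = 303*(-5*5) = 303*(-25) = -7575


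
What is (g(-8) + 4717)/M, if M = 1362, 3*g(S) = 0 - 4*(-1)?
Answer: 14155/4086 ≈ 3.4643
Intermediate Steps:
g(S) = 4/3 (g(S) = (0 - 4*(-1))/3 = (0 + 4)/3 = (1/3)*4 = 4/3)
(g(-8) + 4717)/M = (4/3 + 4717)/1362 = (14155/3)*(1/1362) = 14155/4086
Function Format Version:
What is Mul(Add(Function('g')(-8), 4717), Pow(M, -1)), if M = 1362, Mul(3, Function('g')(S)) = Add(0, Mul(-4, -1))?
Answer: Rational(14155, 4086) ≈ 3.4643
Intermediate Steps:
Function('g')(S) = Rational(4, 3) (Function('g')(S) = Mul(Rational(1, 3), Add(0, Mul(-4, -1))) = Mul(Rational(1, 3), Add(0, 4)) = Mul(Rational(1, 3), 4) = Rational(4, 3))
Mul(Add(Function('g')(-8), 4717), Pow(M, -1)) = Mul(Add(Rational(4, 3), 4717), Pow(1362, -1)) = Mul(Rational(14155, 3), Rational(1, 1362)) = Rational(14155, 4086)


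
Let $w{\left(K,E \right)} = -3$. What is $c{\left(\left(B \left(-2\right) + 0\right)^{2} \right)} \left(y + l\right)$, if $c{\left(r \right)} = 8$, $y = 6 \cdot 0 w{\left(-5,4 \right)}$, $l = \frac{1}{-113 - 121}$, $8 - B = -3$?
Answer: $- \frac{4}{117} \approx -0.034188$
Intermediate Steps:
$B = 11$ ($B = 8 - -3 = 8 + 3 = 11$)
$l = - \frac{1}{234}$ ($l = \frac{1}{-234} = - \frac{1}{234} \approx -0.0042735$)
$y = 0$ ($y = 6 \cdot 0 \left(-3\right) = 0 \left(-3\right) = 0$)
$c{\left(\left(B \left(-2\right) + 0\right)^{2} \right)} \left(y + l\right) = 8 \left(0 - \frac{1}{234}\right) = 8 \left(- \frac{1}{234}\right) = - \frac{4}{117}$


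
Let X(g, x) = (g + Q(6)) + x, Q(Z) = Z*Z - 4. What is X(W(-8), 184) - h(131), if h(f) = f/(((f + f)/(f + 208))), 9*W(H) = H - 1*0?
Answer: 821/18 ≈ 45.611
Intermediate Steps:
Q(Z) = -4 + Z**2 (Q(Z) = Z**2 - 4 = -4 + Z**2)
W(H) = H/9 (W(H) = (H - 1*0)/9 = (H + 0)/9 = H/9)
X(g, x) = 32 + g + x (X(g, x) = (g + (-4 + 6**2)) + x = (g + (-4 + 36)) + x = (g + 32) + x = (32 + g) + x = 32 + g + x)
h(f) = 104 + f/2 (h(f) = f/(((2*f)/(208 + f))) = f/((2*f/(208 + f))) = f*((208 + f)/(2*f)) = 104 + f/2)
X(W(-8), 184) - h(131) = (32 + (1/9)*(-8) + 184) - (104 + (1/2)*131) = (32 - 8/9 + 184) - (104 + 131/2) = 1936/9 - 1*339/2 = 1936/9 - 339/2 = 821/18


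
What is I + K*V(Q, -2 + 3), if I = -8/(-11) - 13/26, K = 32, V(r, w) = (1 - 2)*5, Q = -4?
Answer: -3515/22 ≈ -159.77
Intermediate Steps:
V(r, w) = -5 (V(r, w) = -1*5 = -5)
I = 5/22 (I = -8*(-1/11) - 13*1/26 = 8/11 - ½ = 5/22 ≈ 0.22727)
I + K*V(Q, -2 + 3) = 5/22 + 32*(-5) = 5/22 - 160 = -3515/22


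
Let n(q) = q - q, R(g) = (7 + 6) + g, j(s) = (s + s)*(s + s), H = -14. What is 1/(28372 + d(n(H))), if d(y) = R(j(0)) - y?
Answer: 1/28385 ≈ 3.5230e-5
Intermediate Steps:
j(s) = 4*s² (j(s) = (2*s)*(2*s) = 4*s²)
R(g) = 13 + g
n(q) = 0
d(y) = 13 - y (d(y) = (13 + 4*0²) - y = (13 + 4*0) - y = (13 + 0) - y = 13 - y)
1/(28372 + d(n(H))) = 1/(28372 + (13 - 1*0)) = 1/(28372 + (13 + 0)) = 1/(28372 + 13) = 1/28385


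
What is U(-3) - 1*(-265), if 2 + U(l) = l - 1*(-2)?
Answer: 262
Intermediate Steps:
U(l) = l (U(l) = -2 + (l - 1*(-2)) = -2 + (l + 2) = -2 + (2 + l) = l)
U(-3) - 1*(-265) = -3 - 1*(-265) = -3 + 265 = 262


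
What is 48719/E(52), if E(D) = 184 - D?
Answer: 4429/12 ≈ 369.08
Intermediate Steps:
48719/E(52) = 48719/(184 - 1*52) = 48719/(184 - 52) = 48719/132 = 48719*(1/132) = 4429/12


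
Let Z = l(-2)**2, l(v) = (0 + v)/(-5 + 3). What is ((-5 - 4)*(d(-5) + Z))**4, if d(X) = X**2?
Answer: 2998219536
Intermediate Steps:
l(v) = -v/2 (l(v) = v/(-2) = v*(-1/2) = -v/2)
Z = 1 (Z = (-1/2*(-2))**2 = 1**2 = 1)
((-5 - 4)*(d(-5) + Z))**4 = ((-5 - 4)*((-5)**2 + 1))**4 = (-9*(25 + 1))**4 = (-9*26)**4 = (-234)**4 = 2998219536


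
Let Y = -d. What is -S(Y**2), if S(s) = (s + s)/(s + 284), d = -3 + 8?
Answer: -50/309 ≈ -0.16181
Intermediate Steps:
d = 5
Y = -5 (Y = -1*5 = -5)
S(s) = 2*s/(284 + s) (S(s) = (2*s)/(284 + s) = 2*s/(284 + s))
-S(Y**2) = -2*(-5)**2/(284 + (-5)**2) = -2*25/(284 + 25) = -2*25/309 = -1*50/309 = -50/309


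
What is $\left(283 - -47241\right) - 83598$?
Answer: $-36074$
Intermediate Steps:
$\left(283 - -47241\right) - 83598 = \left(283 + 47241\right) - 83598 = 47524 - 83598 = -36074$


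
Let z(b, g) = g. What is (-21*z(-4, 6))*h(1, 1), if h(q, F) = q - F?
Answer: 0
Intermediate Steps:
(-21*z(-4, 6))*h(1, 1) = (-21*6)*(1 - 1*1) = -126*(1 - 1) = -126*0 = 0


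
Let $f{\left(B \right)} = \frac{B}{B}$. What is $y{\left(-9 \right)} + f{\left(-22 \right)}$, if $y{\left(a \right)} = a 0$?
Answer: $1$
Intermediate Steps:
$f{\left(B \right)} = 1$
$y{\left(a \right)} = 0$
$y{\left(-9 \right)} + f{\left(-22 \right)} = 0 + 1 = 1$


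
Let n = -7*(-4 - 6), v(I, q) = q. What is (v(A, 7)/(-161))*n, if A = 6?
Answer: -70/23 ≈ -3.0435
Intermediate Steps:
n = 70 (n = -7*(-10) = 70)
(v(A, 7)/(-161))*n = (7/(-161))*70 = (7*(-1/161))*70 = -1/23*70 = -70/23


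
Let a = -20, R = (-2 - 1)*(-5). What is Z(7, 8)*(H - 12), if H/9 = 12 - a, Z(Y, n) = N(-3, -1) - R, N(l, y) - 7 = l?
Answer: -3036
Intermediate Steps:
N(l, y) = 7 + l
R = 15 (R = -3*(-5) = 15)
Z(Y, n) = -11 (Z(Y, n) = (7 - 3) - 1*15 = 4 - 15 = -11)
H = 288 (H = 9*(12 - 1*(-20)) = 9*(12 + 20) = 9*32 = 288)
Z(7, 8)*(H - 12) = -11*(288 - 12) = -11*276 = -3036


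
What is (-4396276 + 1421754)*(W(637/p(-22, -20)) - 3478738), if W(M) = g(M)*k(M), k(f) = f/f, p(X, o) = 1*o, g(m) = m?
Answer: 103476774517617/10 ≈ 1.0348e+13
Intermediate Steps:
p(X, o) = o
k(f) = 1
W(M) = M (W(M) = M*1 = M)
(-4396276 + 1421754)*(W(637/p(-22, -20)) - 3478738) = (-4396276 + 1421754)*(637/(-20) - 3478738) = -2974522*(637*(-1/20) - 3478738) = -2974522*(-637/20 - 3478738) = -2974522*(-69575397/20) = 103476774517617/10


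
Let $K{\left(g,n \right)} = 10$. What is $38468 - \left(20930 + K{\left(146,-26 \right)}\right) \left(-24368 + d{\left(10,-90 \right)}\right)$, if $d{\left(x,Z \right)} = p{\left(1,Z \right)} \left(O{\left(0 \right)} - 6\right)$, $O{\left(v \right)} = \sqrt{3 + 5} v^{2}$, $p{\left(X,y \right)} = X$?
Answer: $510430028$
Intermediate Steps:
$O{\left(v \right)} = 2 \sqrt{2} v^{2}$ ($O{\left(v \right)} = \sqrt{8} v^{2} = 2 \sqrt{2} v^{2}$)
$d{\left(x,Z \right)} = -6$ ($d{\left(x,Z \right)} = 1 \left(2 \sqrt{2} \cdot 0^{2} - 6\right) = 1 \left(2 \sqrt{2} \cdot 0 - 6\right) = 1 \left(0 - 6\right) = 1 \left(-6\right) = -6$)
$38468 - \left(20930 + K{\left(146,-26 \right)}\right) \left(-24368 + d{\left(10,-90 \right)}\right) = 38468 - \left(20930 + 10\right) \left(-24368 - 6\right) = 38468 - 20940 \left(-24374\right) = 38468 - -510391560 = 38468 + 510391560 = 510430028$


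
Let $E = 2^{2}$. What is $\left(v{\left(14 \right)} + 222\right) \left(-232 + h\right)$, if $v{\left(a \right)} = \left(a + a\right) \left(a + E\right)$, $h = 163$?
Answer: $-50094$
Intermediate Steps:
$E = 4$
$v{\left(a \right)} = 2 a \left(4 + a\right)$ ($v{\left(a \right)} = \left(a + a\right) \left(a + 4\right) = 2 a \left(4 + a\right)$)
$\left(v{\left(14 \right)} + 222\right) \left(-232 + h\right) = \left(2 \cdot 14 \left(4 + 14\right) + 222\right) \left(-232 + 163\right) = \left(2 \cdot 14 \cdot 18 + 222\right) \left(-69\right) = \left(504 + 222\right) \left(-69\right) = 726 \left(-69\right) = -50094$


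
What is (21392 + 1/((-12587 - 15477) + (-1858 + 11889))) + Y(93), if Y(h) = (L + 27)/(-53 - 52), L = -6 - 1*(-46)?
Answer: 13501264988/631155 ≈ 21391.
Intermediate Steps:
L = 40 (L = -6 + 46 = 40)
Y(h) = -67/105 (Y(h) = (40 + 27)/(-53 - 52) = 67/(-105) = 67*(-1/105) = -67/105)
(21392 + 1/((-12587 - 15477) + (-1858 + 11889))) + Y(93) = (21392 + 1/((-12587 - 15477) + (-1858 + 11889))) - 67/105 = (21392 + 1/(-28064 + 10031)) - 67/105 = (21392 + 1/(-18033)) - 67/105 = (21392 - 1/18033) - 67/105 = 385761935/18033 - 67/105 = 13501264988/631155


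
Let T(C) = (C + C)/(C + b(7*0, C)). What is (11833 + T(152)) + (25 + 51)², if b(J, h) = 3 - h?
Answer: 53131/3 ≈ 17710.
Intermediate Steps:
T(C) = 2*C/3 (T(C) = (C + C)/(C + (3 - C)) = (2*C)/3 = (2*C)*(⅓) = 2*C/3)
(11833 + T(152)) + (25 + 51)² = (11833 + (⅔)*152) + (25 + 51)² = (11833 + 304/3) + 76² = 35803/3 + 5776 = 53131/3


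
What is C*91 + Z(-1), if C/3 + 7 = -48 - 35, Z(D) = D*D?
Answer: -24569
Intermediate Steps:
Z(D) = D²
C = -270 (C = -21 + 3*(-48 - 35) = -21 + 3*(-83) = -21 - 249 = -270)
C*91 + Z(-1) = -270*91 + (-1)² = -24570 + 1 = -24569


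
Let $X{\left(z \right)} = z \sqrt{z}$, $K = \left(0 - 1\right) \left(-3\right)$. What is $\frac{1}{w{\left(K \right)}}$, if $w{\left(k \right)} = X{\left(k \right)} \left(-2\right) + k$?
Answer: $- \frac{1}{33} - \frac{2 \sqrt{3}}{33} \approx -0.13528$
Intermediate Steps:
$K = 3$ ($K = \left(-1\right) \left(-3\right) = 3$)
$X{\left(z \right)} = z^{\frac{3}{2}}$
$w{\left(k \right)} = k - 2 k^{\frac{3}{2}}$ ($w{\left(k \right)} = k^{\frac{3}{2}} \left(-2\right) + k = - 2 k^{\frac{3}{2}} + k = k - 2 k^{\frac{3}{2}}$)
$\frac{1}{w{\left(K \right)}} = \frac{1}{3 - 2 \cdot 3^{\frac{3}{2}}} = \frac{1}{3 - 2 \cdot 3 \sqrt{3}} = \frac{1}{3 - 6 \sqrt{3}}$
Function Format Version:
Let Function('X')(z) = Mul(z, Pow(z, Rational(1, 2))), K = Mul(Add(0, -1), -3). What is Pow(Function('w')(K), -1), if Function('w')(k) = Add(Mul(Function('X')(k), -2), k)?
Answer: Add(Rational(-1, 33), Mul(Rational(-2, 33), Pow(3, Rational(1, 2)))) ≈ -0.13528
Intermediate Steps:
K = 3 (K = Mul(-1, -3) = 3)
Function('X')(z) = Pow(z, Rational(3, 2))
Function('w')(k) = Add(k, Mul(-2, Pow(k, Rational(3, 2)))) (Function('w')(k) = Add(Mul(Pow(k, Rational(3, 2)), -2), k) = Add(Mul(-2, Pow(k, Rational(3, 2))), k) = Add(k, Mul(-2, Pow(k, Rational(3, 2)))))
Pow(Function('w')(K), -1) = Pow(Add(3, Mul(-2, Pow(3, Rational(3, 2)))), -1) = Pow(Add(3, Mul(-2, Mul(3, Pow(3, Rational(1, 2))))), -1) = Pow(Add(3, Mul(-6, Pow(3, Rational(1, 2)))), -1)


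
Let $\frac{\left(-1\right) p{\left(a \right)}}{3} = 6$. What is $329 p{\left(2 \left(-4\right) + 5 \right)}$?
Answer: $-5922$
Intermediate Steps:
$p{\left(a \right)} = -18$ ($p{\left(a \right)} = \left(-3\right) 6 = -18$)
$329 p{\left(2 \left(-4\right) + 5 \right)} = 329 \left(-18\right) = -5922$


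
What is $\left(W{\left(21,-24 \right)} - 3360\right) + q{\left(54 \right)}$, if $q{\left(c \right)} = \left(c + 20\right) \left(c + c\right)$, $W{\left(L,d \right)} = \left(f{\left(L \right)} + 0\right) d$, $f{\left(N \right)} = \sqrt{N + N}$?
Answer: $4632 - 24 \sqrt{42} \approx 4476.5$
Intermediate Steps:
$f{\left(N \right)} = \sqrt{2} \sqrt{N}$ ($f{\left(N \right)} = \sqrt{2 N} = \sqrt{2} \sqrt{N}$)
$W{\left(L,d \right)} = d \sqrt{2} \sqrt{L}$ ($W{\left(L,d \right)} = \left(\sqrt{2} \sqrt{L} + 0\right) d = \sqrt{2} \sqrt{L} d = d \sqrt{2} \sqrt{L}$)
$q{\left(c \right)} = 2 c \left(20 + c\right)$ ($q{\left(c \right)} = \left(20 + c\right) 2 c = 2 c \left(20 + c\right)$)
$\left(W{\left(21,-24 \right)} - 3360\right) + q{\left(54 \right)} = \left(- 24 \sqrt{2} \sqrt{21} - 3360\right) + 2 \cdot 54 \left(20 + 54\right) = \left(- 24 \sqrt{42} - 3360\right) + 2 \cdot 54 \cdot 74 = \left(-3360 - 24 \sqrt{42}\right) + 7992 = 4632 - 24 \sqrt{42}$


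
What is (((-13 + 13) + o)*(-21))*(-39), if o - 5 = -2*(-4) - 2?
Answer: 9009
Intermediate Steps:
o = 11 (o = 5 + (-2*(-4) - 2) = 5 + (8 - 2) = 5 + 6 = 11)
(((-13 + 13) + o)*(-21))*(-39) = (((-13 + 13) + 11)*(-21))*(-39) = ((0 + 11)*(-21))*(-39) = (11*(-21))*(-39) = -231*(-39) = 9009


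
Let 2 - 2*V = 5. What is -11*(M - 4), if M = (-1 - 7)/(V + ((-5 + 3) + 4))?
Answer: 220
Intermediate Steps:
V = -3/2 (V = 1 - 1/2*5 = 1 - 5/2 = -3/2 ≈ -1.5000)
M = -16 (M = (-1 - 7)/(-3/2 + ((-5 + 3) + 4)) = -8/(-3/2 + (-2 + 4)) = -8/(-3/2 + 2) = -8/1/2 = -8*2 = -16)
-11*(M - 4) = -11*(-16 - 4) = -11*(-20) = 220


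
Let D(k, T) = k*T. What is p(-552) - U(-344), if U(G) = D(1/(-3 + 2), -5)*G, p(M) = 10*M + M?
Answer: -4352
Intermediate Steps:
p(M) = 11*M
D(k, T) = T*k
U(G) = 5*G (U(G) = (-5/(-3 + 2))*G = (-5/(-1))*G = (-5*(-1))*G = 5*G)
p(-552) - U(-344) = 11*(-552) - 5*(-344) = -6072 - 1*(-1720) = -6072 + 1720 = -4352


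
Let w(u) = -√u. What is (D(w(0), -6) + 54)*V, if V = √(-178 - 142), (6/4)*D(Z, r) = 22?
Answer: 1648*I*√5/3 ≈ 1228.3*I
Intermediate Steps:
D(Z, r) = 44/3 (D(Z, r) = (⅔)*22 = 44/3)
V = 8*I*√5 (V = √(-320) = 8*I*√5 ≈ 17.889*I)
(D(w(0), -6) + 54)*V = (44/3 + 54)*(8*I*√5) = 206*(8*I*√5)/3 = 1648*I*√5/3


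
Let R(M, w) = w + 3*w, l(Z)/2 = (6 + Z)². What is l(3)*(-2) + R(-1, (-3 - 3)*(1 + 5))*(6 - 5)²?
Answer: -468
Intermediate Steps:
l(Z) = 2*(6 + Z)²
R(M, w) = 4*w
l(3)*(-2) + R(-1, (-3 - 3)*(1 + 5))*(6 - 5)² = (2*(6 + 3)²)*(-2) + (4*((-3 - 3)*(1 + 5)))*(6 - 5)² = (2*9²)*(-2) + (4*(-6*6))*1² = (2*81)*(-2) + (4*(-36))*1 = 162*(-2) - 144*1 = -324 - 144 = -468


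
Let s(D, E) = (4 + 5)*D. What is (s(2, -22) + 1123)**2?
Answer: 1301881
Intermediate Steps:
s(D, E) = 9*D
(s(2, -22) + 1123)**2 = (9*2 + 1123)**2 = (18 + 1123)**2 = 1141**2 = 1301881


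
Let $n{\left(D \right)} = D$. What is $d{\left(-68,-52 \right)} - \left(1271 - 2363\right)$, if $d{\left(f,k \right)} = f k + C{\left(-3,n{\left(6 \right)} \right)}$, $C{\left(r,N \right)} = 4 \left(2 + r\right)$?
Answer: $4624$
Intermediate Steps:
$C{\left(r,N \right)} = 8 + 4 r$
$d{\left(f,k \right)} = -4 + f k$ ($d{\left(f,k \right)} = f k + \left(8 + 4 \left(-3\right)\right) = f k + \left(8 - 12\right) = f k - 4 = -4 + f k$)
$d{\left(-68,-52 \right)} - \left(1271 - 2363\right) = \left(-4 - -3536\right) - \left(1271 - 2363\right) = \left(-4 + 3536\right) - \left(1271 - 2363\right) = 3532 - -1092 = 3532 + 1092 = 4624$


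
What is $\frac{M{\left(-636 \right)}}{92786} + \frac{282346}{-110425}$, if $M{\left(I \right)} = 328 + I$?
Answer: $- \frac{13115883428}{5122947025} \approx -2.5602$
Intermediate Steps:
$\frac{M{\left(-636 \right)}}{92786} + \frac{282346}{-110425} = \frac{328 - 636}{92786} + \frac{282346}{-110425} = \left(-308\right) \frac{1}{92786} + 282346 \left(- \frac{1}{110425}\right) = - \frac{154}{46393} - \frac{282346}{110425} = - \frac{13115883428}{5122947025}$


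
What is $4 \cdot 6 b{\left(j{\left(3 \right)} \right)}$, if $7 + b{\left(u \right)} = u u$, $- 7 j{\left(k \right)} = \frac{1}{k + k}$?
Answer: $- \frac{24694}{147} \approx -167.99$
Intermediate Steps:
$j{\left(k \right)} = - \frac{1}{14 k}$ ($j{\left(k \right)} = - \frac{1}{7 \left(k + k\right)} = - \frac{1}{7 \cdot 2 k} = - \frac{\frac{1}{2} \frac{1}{k}}{7} = - \frac{1}{14 k}$)
$b{\left(u \right)} = -7 + u^{2}$ ($b{\left(u \right)} = -7 + u u = -7 + u^{2}$)
$4 \cdot 6 b{\left(j{\left(3 \right)} \right)} = 4 \cdot 6 \left(-7 + \left(- \frac{1}{14 \cdot 3}\right)^{2}\right) = 24 \left(-7 + \left(\left(- \frac{1}{14}\right) \frac{1}{3}\right)^{2}\right) = 24 \left(-7 + \left(- \frac{1}{42}\right)^{2}\right) = 24 \left(-7 + \frac{1}{1764}\right) = 24 \left(- \frac{12347}{1764}\right) = - \frac{24694}{147}$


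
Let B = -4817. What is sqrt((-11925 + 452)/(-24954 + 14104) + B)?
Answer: I*sqrt(462812082)/310 ≈ 69.397*I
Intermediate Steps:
sqrt((-11925 + 452)/(-24954 + 14104) + B) = sqrt((-11925 + 452)/(-24954 + 14104) - 4817) = sqrt(-11473/(-10850) - 4817) = sqrt(-11473*(-1/10850) - 4817) = sqrt(1639/1550 - 4817) = sqrt(-7464711/1550) = I*sqrt(462812082)/310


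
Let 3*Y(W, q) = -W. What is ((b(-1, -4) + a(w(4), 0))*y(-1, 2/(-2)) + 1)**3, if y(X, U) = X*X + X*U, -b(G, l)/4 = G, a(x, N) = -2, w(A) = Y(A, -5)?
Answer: 125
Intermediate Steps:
Y(W, q) = -W/3 (Y(W, q) = (-W)/3 = -W/3)
w(A) = -A/3
b(G, l) = -4*G
y(X, U) = X**2 + U*X
((b(-1, -4) + a(w(4), 0))*y(-1, 2/(-2)) + 1)**3 = ((-4*(-1) - 2)*(-(2/(-2) - 1)) + 1)**3 = ((4 - 2)*(-(2*(-1/2) - 1)) + 1)**3 = (2*(-(-1 - 1)) + 1)**3 = (2*(-1*(-2)) + 1)**3 = (2*2 + 1)**3 = (4 + 1)**3 = 5**3 = 125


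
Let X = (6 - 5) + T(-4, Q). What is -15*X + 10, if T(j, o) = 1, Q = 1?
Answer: -20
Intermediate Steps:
X = 2 (X = (6 - 5) + 1 = 1 + 1 = 2)
-15*X + 10 = -15*2 + 10 = -30 + 10 = -20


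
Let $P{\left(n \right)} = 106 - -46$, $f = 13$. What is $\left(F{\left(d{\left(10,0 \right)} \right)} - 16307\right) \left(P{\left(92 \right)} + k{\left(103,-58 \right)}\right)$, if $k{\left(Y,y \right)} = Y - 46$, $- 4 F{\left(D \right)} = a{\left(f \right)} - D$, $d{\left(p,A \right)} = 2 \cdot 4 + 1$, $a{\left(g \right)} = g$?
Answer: $-3408372$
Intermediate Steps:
$P{\left(n \right)} = 152$ ($P{\left(n \right)} = 106 + 46 = 152$)
$d{\left(p,A \right)} = 9$ ($d{\left(p,A \right)} = 8 + 1 = 9$)
$F{\left(D \right)} = - \frac{13}{4} + \frac{D}{4}$ ($F{\left(D \right)} = - \frac{13 - D}{4} = - \frac{13}{4} + \frac{D}{4}$)
$k{\left(Y,y \right)} = -46 + Y$
$\left(F{\left(d{\left(10,0 \right)} \right)} - 16307\right) \left(P{\left(92 \right)} + k{\left(103,-58 \right)}\right) = \left(\left(- \frac{13}{4} + \frac{1}{4} \cdot 9\right) - 16307\right) \left(152 + \left(-46 + 103\right)\right) = \left(\left(- \frac{13}{4} + \frac{9}{4}\right) - 16307\right) \left(152 + 57\right) = \left(-1 - 16307\right) 209 = \left(-16308\right) 209 = -3408372$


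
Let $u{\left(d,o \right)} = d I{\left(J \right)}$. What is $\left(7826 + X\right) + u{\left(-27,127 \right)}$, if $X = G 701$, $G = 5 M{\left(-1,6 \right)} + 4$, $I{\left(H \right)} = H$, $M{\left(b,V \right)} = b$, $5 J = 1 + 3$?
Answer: $\frac{35517}{5} \approx 7103.4$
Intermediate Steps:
$J = \frac{4}{5}$ ($J = \frac{1 + 3}{5} = \frac{1}{5} \cdot 4 = \frac{4}{5} \approx 0.8$)
$G = -1$ ($G = 5 \left(-1\right) + 4 = -5 + 4 = -1$)
$u{\left(d,o \right)} = \frac{4 d}{5}$ ($u{\left(d,o \right)} = d \frac{4}{5} = \frac{4 d}{5}$)
$X = -701$ ($X = \left(-1\right) 701 = -701$)
$\left(7826 + X\right) + u{\left(-27,127 \right)} = \left(7826 - 701\right) + \frac{4}{5} \left(-27\right) = 7125 - \frac{108}{5} = \frac{35517}{5}$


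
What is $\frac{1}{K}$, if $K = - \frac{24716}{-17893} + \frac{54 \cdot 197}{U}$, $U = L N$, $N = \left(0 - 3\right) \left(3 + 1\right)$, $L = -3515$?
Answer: $\frac{125787790}{205477769} \approx 0.61217$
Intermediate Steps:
$N = -12$ ($N = \left(-3\right) 4 = -12$)
$U = 42180$ ($U = \left(-3515\right) \left(-12\right) = 42180$)
$K = \frac{205477769}{125787790}$ ($K = - \frac{24716}{-17893} + \frac{54 \cdot 197}{42180} = \left(-24716\right) \left(- \frac{1}{17893}\right) + 10638 \cdot \frac{1}{42180} = \frac{24716}{17893} + \frac{1773}{7030} = \frac{205477769}{125787790} \approx 1.6335$)
$\frac{1}{K} = \frac{1}{\frac{205477769}{125787790}} = \frac{125787790}{205477769}$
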